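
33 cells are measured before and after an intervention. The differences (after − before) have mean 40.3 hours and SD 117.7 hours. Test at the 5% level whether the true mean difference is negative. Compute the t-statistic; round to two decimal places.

H0: μ_d = 0; H1: μ_d < 0 (paired t-test on the differences, left-tailed).
t = d̄/(s_d/√n) = 40.3/(117.7/√33) = 1.97
df = n − 1 = 32
p-value = P(T ≤ 1.97) ≈ 0.9710
Since p ≈ 0.9710 > α = 0.05, fail to reject H0; the evidence is not statistically significant.

1.97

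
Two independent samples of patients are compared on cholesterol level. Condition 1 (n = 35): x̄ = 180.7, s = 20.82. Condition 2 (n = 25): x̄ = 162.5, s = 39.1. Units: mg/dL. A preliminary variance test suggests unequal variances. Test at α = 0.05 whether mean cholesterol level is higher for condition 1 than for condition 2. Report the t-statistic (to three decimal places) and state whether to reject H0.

t = 2.122; reject H0

Let group 1 = condition 1, group 2 = condition 2. H0: μ_1 = μ_2; H1: μ_1 > μ_2 (Welch's two-sample t-test, right-tailed).
t = (x̄_1 − x̄_2)/√(s_1²/n_1 + s_2²/n_2) = (180.7 − 162.5)/√(20.82²/35 + 39.1²/25) = 2.122
Welch–Satterthwaite df ≈ 33.73
p-value = P(T ≥ 2.122) ≈ 0.0206
Since p ≈ 0.0206 < α = 0.05, reject H0; the data support H1.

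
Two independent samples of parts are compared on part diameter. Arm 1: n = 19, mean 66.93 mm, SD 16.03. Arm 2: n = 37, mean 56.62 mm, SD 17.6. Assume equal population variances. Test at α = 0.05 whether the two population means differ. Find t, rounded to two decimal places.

2.14

Let group 1 = arm 1, group 2 = arm 2. H0: μ_1 = μ_2; H1: μ_1 ≠ μ_2 (two-sample pooled-variance t-test, two-sided).
s_p² = [(19−1)·16.03² + (37−1)·17.6²]/(19+37−2) = 292.16
t = (66.93 − 56.62)/√[292.16·(1/19 + 1/37)] = 2.14
df = n₁ + n₂ − 2 = 54
Two-sided p-value ≈ 0.037
Since p ≈ 0.037 < α = 0.05, reject H0; the evidence is statistically significant.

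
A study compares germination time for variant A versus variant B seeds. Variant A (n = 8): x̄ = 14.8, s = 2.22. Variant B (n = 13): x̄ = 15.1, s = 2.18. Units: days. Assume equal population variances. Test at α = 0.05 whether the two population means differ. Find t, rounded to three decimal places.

Let group 1 = variant A, group 2 = variant B. H0: μ_1 = μ_2; H1: μ_1 ≠ μ_2 (two-sample pooled-variance t-test, two-sided).
s_p² = [(8−1)·2.22² + (13−1)·2.18²]/(8+13−2) = 4.81724
t = (14.8 − 15.1)/√[4.81724·(1/8 + 1/13)] = -0.304
df = n₁ + n₂ − 2 = 19
Two-sided p-value ≈ 0.764
Since p ≈ 0.764 > α = 0.05, fail to reject H0; the data do not provide sufficient evidence against H0.

-0.304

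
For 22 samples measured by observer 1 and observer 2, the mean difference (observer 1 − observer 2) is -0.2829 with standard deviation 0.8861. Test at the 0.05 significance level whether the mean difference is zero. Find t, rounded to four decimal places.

H0: μ_d = 0; H1: μ_d ≠ 0 (paired t-test on the differences, two-sided).
t = d̄/(s_d/√n) = -0.2829/(0.8861/√22) = -1.4975
df = n − 1 = 21
Two-sided p-value ≈ 0.149
Since p ≈ 0.149 > α = 0.05, fail to reject H0; the data do not provide sufficient evidence against H0.

-1.4975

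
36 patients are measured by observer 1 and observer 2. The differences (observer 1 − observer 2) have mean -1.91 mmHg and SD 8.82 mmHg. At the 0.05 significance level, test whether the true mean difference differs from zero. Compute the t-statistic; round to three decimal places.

-1.299

H0: μ_d = 0; H1: μ_d ≠ 0 (paired t-test on the differences, two-sided).
t = d̄/(s_d/√n) = -1.91/(8.82/√36) = -1.299
df = n − 1 = 35
Two-sided p-value ≈ 0.202
Since p ≈ 0.202 > α = 0.05, fail to reject H0; the data do not provide sufficient evidence against H0.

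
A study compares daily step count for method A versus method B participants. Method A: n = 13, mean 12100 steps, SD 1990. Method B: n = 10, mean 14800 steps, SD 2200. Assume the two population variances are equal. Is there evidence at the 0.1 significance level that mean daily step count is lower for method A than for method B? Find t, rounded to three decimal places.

-3.082

Let group 1 = method A, group 2 = method B. H0: μ_1 = μ_2; H1: μ_1 < μ_2 (two-sample pooled-variance t-test, left-tailed).
s_p² = [(13−1)·1990² + (10−1)·2200²]/(13+10−2) = 4337200
t = (12100 − 14800)/√[4337200·(1/13 + 1/10)] = -3.082
df = n₁ + n₂ − 2 = 21
p-value = P(T ≤ -3.082) ≈ 0.0028
Since p ≈ 0.0028 < α = 0.1, reject H0; the data support H1.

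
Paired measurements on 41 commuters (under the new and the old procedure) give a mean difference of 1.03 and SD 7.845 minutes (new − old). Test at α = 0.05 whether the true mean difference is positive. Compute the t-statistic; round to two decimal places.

0.84

H0: μ_d = 0; H1: μ_d > 0 (paired t-test on the differences, right-tailed).
t = d̄/(s_d/√n) = 1.03/(7.845/√41) = 0.84
df = n − 1 = 40
p-value = P(T ≥ 0.84) ≈ 0.203
Since p ≈ 0.203 > α = 0.05, fail to reject H0; the data do not provide sufficient evidence against H0.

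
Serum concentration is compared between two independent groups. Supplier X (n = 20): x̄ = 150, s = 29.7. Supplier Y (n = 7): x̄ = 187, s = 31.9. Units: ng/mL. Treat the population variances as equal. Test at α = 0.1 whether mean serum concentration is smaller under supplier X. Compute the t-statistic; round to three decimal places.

Let group 1 = supplier X, group 2 = supplier Y. H0: μ_1 = μ_2; H1: μ_1 < μ_2 (two-sample pooled-variance t-test, left-tailed).
s_p² = [(20−1)·29.7² + (7−1)·31.9²]/(20+7−2) = 914.615
t = (150 − 187)/√[914.615·(1/20 + 1/7)] = -2.786
df = n₁ + n₂ − 2 = 25
p-value = P(T ≤ -2.786) ≈ 0.005
Since p ≈ 0.005 < α = 0.1, reject H0; the evidence is statistically significant.

-2.786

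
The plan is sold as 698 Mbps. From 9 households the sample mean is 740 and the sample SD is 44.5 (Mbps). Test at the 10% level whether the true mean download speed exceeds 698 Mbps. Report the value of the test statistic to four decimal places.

H0: μ = 698; H1: μ > 698 (one-sample t-test, right-tailed).
t = (x̄ − μ₀)/(s/√n) = (740 − 698)/(44.5/√9) = 2.8315
df = n − 1 = 8
p-value = P(T ≥ 2.8315) ≈ 0.0111
Since p ≈ 0.0111 < α = 0.1, reject H0; the data support H1.

2.8315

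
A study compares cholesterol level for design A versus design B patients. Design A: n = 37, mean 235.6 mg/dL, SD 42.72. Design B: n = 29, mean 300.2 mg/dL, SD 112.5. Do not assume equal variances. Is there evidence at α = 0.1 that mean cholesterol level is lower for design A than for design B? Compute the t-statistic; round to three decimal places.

Let group 1 = design A, group 2 = design B. H0: μ_1 = μ_2; H1: μ_1 < μ_2 (Welch's two-sample t-test, left-tailed).
t = (x̄_1 − x̄_2)/√(s_1²/n_1 + s_2²/n_2) = (235.6 − 300.2)/√(42.72²/37 + 112.5²/29) = -2.931
Welch–Satterthwaite df ≈ 34.35
p-value = P(T ≤ -2.931) ≈ 0.003
Since p ≈ 0.003 < α = 0.1, reject H0; the evidence is statistically significant.

-2.931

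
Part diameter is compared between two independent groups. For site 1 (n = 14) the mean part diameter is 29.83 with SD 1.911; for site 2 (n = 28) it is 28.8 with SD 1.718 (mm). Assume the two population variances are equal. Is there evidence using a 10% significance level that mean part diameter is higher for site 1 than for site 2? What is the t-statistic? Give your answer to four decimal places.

Let group 1 = site 1, group 2 = site 2. H0: μ_1 = μ_2; H1: μ_1 > μ_2 (two-sample pooled-variance t-test, right-tailed).
s_p² = [(14−1)·1.911² + (28−1)·1.718²]/(14+28−2) = 3.17915
t = (29.83 − 28.8)/√[3.17915·(1/14 + 1/28)] = 1.7648
df = n₁ + n₂ − 2 = 40
p-value = P(T ≥ 1.7648) ≈ 0.0426
Since p ≈ 0.0426 < α = 0.1, reject H0; the data support H1.

1.7648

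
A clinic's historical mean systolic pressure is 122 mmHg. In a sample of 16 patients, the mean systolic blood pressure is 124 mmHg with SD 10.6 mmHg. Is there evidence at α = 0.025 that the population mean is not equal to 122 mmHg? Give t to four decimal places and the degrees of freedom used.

t = 0.7547, df = 15

H0: μ = 122; H1: μ ≠ 122 (one-sample t-test, two-sided).
t = (x̄ − μ₀)/(s/√n) = (124 − 122)/(10.6/√16) = 0.7547
df = n − 1 = 15
Two-sided p-value ≈ 0.4621
Since p ≈ 0.4621 > α = 0.025, fail to reject H0; the data do not provide sufficient evidence against H0.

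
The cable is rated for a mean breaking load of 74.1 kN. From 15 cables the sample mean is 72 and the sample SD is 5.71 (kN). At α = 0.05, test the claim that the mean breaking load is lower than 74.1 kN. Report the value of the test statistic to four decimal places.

-1.4244

H0: μ = 74.1; H1: μ < 74.1 (one-sample t-test, left-tailed).
t = (x̄ − μ₀)/(s/√n) = (72 − 74.1)/(5.71/√15) = -1.4244
df = n − 1 = 14
p-value = P(T ≤ -1.4244) ≈ 0.0881
Since p ≈ 0.0881 > α = 0.05, fail to reject H0; the data do not provide sufficient evidence against H0.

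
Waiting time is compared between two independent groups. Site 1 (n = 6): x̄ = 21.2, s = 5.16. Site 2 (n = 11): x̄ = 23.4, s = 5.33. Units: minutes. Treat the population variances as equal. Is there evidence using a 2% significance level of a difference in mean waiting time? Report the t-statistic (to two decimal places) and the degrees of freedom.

t = -0.82, df = 15

Let group 1 = site 1, group 2 = site 2. H0: μ_1 = μ_2; H1: μ_1 ≠ μ_2 (two-sample pooled-variance t-test, two-sided).
s_p² = [(6−1)·5.16² + (11−1)·5.33²]/(6+11−2) = 27.8145
t = (21.2 − 23.4)/√[27.8145·(1/6 + 1/11)] = -0.82
df = n₁ + n₂ − 2 = 15
Two-sided p-value ≈ 0.4240
Since p ≈ 0.4240 > α = 0.02, fail to reject H0; the evidence is not statistically significant.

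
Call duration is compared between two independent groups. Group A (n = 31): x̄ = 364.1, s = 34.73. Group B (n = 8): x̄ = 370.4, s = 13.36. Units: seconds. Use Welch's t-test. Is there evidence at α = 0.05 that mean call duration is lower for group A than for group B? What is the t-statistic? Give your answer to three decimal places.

Let group 1 = group A, group 2 = group B. H0: μ_1 = μ_2; H1: μ_1 < μ_2 (Welch's two-sample t-test, left-tailed).
t = (x̄_1 − x̄_2)/√(s_1²/n_1 + s_2²/n_2) = (364.1 − 370.4)/√(34.73²/31 + 13.36²/8) = -0.805
Welch–Satterthwaite df ≈ 30.83
p-value = P(T ≤ -0.805) ≈ 0.2134
Since p ≈ 0.2134 > α = 0.05, fail to reject H0; the evidence is not statistically significant.

-0.805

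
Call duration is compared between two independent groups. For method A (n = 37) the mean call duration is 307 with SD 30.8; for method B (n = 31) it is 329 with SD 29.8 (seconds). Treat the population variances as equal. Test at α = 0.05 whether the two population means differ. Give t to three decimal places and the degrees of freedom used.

t = -2.977, df = 66

Let group 1 = method A, group 2 = method B. H0: μ_1 = μ_2; H1: μ_1 ≠ μ_2 (two-sample pooled-variance t-test, two-sided).
s_p² = [(37−1)·30.8² + (31−1)·29.8²]/(37+31−2) = 921.095
t = (307 − 329)/√[921.095·(1/37 + 1/31)] = -2.977
df = n₁ + n₂ − 2 = 66
Two-sided p-value ≈ 0.004
Since p ≈ 0.004 < α = 0.05, reject H0; the evidence is statistically significant.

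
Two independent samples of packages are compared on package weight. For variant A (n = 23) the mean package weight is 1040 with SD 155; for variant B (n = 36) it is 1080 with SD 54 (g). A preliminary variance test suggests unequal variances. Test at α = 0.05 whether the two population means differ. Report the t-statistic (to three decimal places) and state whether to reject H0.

Let group 1 = variant A, group 2 = variant B. H0: μ_1 = μ_2; H1: μ_1 ≠ μ_2 (Welch's two-sample t-test, two-sided).
t = (x̄_1 − x̄_2)/√(s_1²/n_1 + s_2²/n_2) = (1040 − 1080)/√(155²/23 + 54²/36) = -1.192
Welch–Satterthwaite df ≈ 25.45
Two-sided p-value ≈ 0.244
Since p ≈ 0.244 > α = 0.05, fail to reject H0; the data do not provide sufficient evidence against H0.

t = -1.192; fail to reject H0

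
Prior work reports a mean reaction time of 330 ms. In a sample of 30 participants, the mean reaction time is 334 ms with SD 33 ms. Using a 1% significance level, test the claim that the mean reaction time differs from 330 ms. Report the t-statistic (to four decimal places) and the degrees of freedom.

t = 0.6639, df = 29

H0: μ = 330; H1: μ ≠ 330 (one-sample t-test, two-sided).
t = (x̄ − μ₀)/(s/√n) = (334 − 330)/(33/√30) = 0.6639
df = n − 1 = 29
Two-sided p-value ≈ 0.512
Since p ≈ 0.512 > α = 0.01, fail to reject H0; the data do not provide sufficient evidence against H0.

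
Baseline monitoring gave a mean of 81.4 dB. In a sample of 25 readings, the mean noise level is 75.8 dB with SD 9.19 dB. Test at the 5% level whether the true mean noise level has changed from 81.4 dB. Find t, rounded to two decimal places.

H0: μ = 81.4; H1: μ ≠ 81.4 (one-sample t-test, two-sided).
t = (x̄ − μ₀)/(s/√n) = (75.8 − 81.4)/(9.19/√25) = -3.05
df = n − 1 = 24
Two-sided p-value ≈ 0.0056
Since p ≈ 0.0056 < α = 0.05, reject H0; the data support H1.

-3.05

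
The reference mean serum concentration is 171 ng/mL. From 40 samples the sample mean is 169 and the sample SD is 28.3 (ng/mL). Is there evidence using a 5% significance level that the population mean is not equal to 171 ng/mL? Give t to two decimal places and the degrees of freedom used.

t = -0.45, df = 39

H0: μ = 171; H1: μ ≠ 171 (one-sample t-test, two-sided).
t = (x̄ − μ₀)/(s/√n) = (169 − 171)/(28.3/√40) = -0.45
df = n − 1 = 39
Two-sided p-value ≈ 0.657
Since p ≈ 0.657 > α = 0.05, fail to reject H0; the data do not provide sufficient evidence against H0.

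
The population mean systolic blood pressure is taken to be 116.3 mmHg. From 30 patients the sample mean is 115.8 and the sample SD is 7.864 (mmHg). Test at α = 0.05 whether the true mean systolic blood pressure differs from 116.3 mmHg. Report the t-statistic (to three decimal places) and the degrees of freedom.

H0: μ = 116.3; H1: μ ≠ 116.3 (one-sample t-test, two-sided).
t = (x̄ − μ₀)/(s/√n) = (115.8 − 116.3)/(7.864/√30) = -0.348
df = n − 1 = 29
Two-sided p-value ≈ 0.7302
Since p ≈ 0.7302 > α = 0.05, fail to reject H0; the evidence is not statistically significant.

t = -0.348, df = 29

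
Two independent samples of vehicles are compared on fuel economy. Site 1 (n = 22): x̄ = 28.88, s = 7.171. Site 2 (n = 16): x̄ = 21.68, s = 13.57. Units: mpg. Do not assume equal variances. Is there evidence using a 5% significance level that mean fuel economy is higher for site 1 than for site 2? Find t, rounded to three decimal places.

1.935

Let group 1 = site 1, group 2 = site 2. H0: μ_1 = μ_2; H1: μ_1 > μ_2 (Welch's two-sample t-test, right-tailed).
t = (x̄_1 − x̄_2)/√(s_1²/n_1 + s_2²/n_2) = (28.88 − 21.68)/√(7.171²/22 + 13.57²/16) = 1.935
Welch–Satterthwaite df ≈ 21.09
p-value = P(T ≥ 1.935) ≈ 0.0333
Since p ≈ 0.0333 < α = 0.05, reject H0; the evidence is statistically significant.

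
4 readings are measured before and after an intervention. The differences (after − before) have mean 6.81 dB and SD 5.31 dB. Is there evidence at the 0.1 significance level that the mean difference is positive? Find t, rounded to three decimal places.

2.565

H0: μ_d = 0; H1: μ_d > 0 (paired t-test on the differences, right-tailed).
t = d̄/(s_d/√n) = 6.81/(5.31/√4) = 2.565
df = n − 1 = 3
p-value = P(T ≥ 2.565) ≈ 0.0414
Since p ≈ 0.0414 < α = 0.1, reject H0; the evidence is statistically significant.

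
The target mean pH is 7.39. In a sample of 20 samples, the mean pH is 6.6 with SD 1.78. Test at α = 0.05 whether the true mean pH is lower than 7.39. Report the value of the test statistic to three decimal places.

-1.985

H0: μ = 7.39; H1: μ < 7.39 (one-sample t-test, left-tailed).
t = (x̄ − μ₀)/(s/√n) = (6.6 − 7.39)/(1.78/√20) = -1.985
df = n − 1 = 19
p-value = P(T ≤ -1.985) ≈ 0.0309
Since p ≈ 0.0309 < α = 0.05, reject H0; the data support H1.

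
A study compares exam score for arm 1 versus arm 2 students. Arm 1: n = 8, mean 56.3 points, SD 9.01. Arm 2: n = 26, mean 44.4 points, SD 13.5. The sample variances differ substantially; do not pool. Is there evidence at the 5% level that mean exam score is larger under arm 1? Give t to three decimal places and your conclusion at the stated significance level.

t = 2.873; reject H0

Let group 1 = arm 1, group 2 = arm 2. H0: μ_1 = μ_2; H1: μ_1 > μ_2 (Welch's two-sample t-test, right-tailed).
t = (x̄_1 − x̄_2)/√(s_1²/n_1 + s_2²/n_2) = (56.3 − 44.4)/√(9.01²/8 + 13.5²/26) = 2.873
Welch–Satterthwaite df ≈ 17.65
p-value = P(T ≥ 2.873) ≈ 0.0051
Since p ≈ 0.0051 < α = 0.05, reject H0; the evidence is statistically significant.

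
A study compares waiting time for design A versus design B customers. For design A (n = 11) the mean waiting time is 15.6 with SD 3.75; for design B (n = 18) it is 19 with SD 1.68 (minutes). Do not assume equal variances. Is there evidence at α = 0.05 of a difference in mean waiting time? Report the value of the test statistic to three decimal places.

Let group 1 = design A, group 2 = design B. H0: μ_1 = μ_2; H1: μ_1 ≠ μ_2 (Welch's two-sample t-test, two-sided).
t = (x̄_1 − x̄_2)/√(s_1²/n_1 + s_2²/n_2) = (15.6 − 19)/√(3.75²/11 + 1.68²/18) = -2.838
Welch–Satterthwaite df ≈ 12.49
Two-sided p-value ≈ 0.014
Since p ≈ 0.014 < α = 0.05, reject H0; the evidence is statistically significant.

-2.838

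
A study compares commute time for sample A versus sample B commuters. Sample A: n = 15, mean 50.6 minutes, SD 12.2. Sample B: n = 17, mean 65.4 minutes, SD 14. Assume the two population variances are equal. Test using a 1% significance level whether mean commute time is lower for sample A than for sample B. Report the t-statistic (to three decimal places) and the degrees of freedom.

Let group 1 = sample A, group 2 = sample B. H0: μ_1 = μ_2; H1: μ_1 < μ_2 (two-sample pooled-variance t-test, left-tailed).
s_p² = [(15−1)·12.2² + (17−1)·14²]/(15+17−2) = 173.992
t = (50.6 − 65.4)/√[173.992·(1/15 + 1/17)] = -3.167
df = n₁ + n₂ − 2 = 30
p-value = P(T ≤ -3.167) ≈ 0.002
Since p ≈ 0.002 < α = 0.01, reject H0; the data support H1.

t = -3.167, df = 30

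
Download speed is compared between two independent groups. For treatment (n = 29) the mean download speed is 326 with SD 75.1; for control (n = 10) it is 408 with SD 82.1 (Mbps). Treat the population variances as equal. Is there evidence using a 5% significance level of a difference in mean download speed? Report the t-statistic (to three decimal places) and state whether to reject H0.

Let group 1 = treatment, group 2 = control. H0: μ_1 = μ_2; H1: μ_1 ≠ μ_2 (two-sample pooled-variance t-test, two-sided).
s_p² = [(29−1)·75.1² + (10−1)·82.1²]/(29+10−2) = 5907.67
t = (326 − 408)/√[5907.67·(1/29 + 1/10)] = -2.909
df = n₁ + n₂ − 2 = 37
Two-sided p-value ≈ 0.0061
Since p ≈ 0.0061 < α = 0.05, reject H0; the data support H1.

t = -2.909; reject H0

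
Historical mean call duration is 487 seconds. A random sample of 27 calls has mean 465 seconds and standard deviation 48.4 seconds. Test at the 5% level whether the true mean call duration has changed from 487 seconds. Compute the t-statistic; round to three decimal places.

H0: μ = 487; H1: μ ≠ 487 (one-sample t-test, two-sided).
t = (x̄ − μ₀)/(s/√n) = (465 − 487)/(48.4/√27) = -2.362
df = n − 1 = 26
Two-sided p-value ≈ 0.0260
Since p ≈ 0.0260 < α = 0.05, reject H0; the data support H1.

-2.362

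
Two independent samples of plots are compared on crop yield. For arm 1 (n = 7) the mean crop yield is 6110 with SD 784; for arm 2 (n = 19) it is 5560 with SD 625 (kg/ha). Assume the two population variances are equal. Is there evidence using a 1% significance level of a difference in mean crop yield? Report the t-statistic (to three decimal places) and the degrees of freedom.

Let group 1 = arm 1, group 2 = arm 2. H0: μ_1 = μ_2; H1: μ_1 ≠ μ_2 (two-sample pooled-variance t-test, two-sided).
s_p² = [(7−1)·784² + (19−1)·625²]/(7+19−2) = 446633
t = (6110 − 5560)/√[446633·(1/7 + 1/19)] = 1.861
df = n₁ + n₂ − 2 = 24
Two-sided p-value ≈ 0.075
Since p ≈ 0.075 > α = 0.01, fail to reject H0; the data do not provide sufficient evidence against H0.

t = 1.861, df = 24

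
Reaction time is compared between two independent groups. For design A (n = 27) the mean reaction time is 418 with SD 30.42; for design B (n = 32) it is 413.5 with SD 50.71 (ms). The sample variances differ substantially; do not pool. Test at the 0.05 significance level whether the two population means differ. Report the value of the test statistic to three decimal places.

0.420

Let group 1 = design A, group 2 = design B. H0: μ_1 = μ_2; H1: μ_1 ≠ μ_2 (Welch's two-sample t-test, two-sided).
t = (x̄_1 − x̄_2)/√(s_1²/n_1 + s_2²/n_2) = (418 − 413.5)/√(30.42²/27 + 50.71²/32) = 0.420
Welch–Satterthwaite df ≈ 51.84
Two-sided p-value ≈ 0.6760
Since p ≈ 0.6760 > α = 0.05, fail to reject H0; the evidence is not statistically significant.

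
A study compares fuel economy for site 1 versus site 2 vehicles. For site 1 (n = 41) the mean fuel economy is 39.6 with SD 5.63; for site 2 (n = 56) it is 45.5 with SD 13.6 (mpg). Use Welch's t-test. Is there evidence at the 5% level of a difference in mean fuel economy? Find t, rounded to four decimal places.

Let group 1 = site 1, group 2 = site 2. H0: μ_1 = μ_2; H1: μ_1 ≠ μ_2 (Welch's two-sample t-test, two-sided).
t = (x̄_1 − x̄_2)/√(s_1²/n_1 + s_2²/n_2) = (39.6 − 45.5)/√(5.63²/41 + 13.6²/56) = -2.9224
Welch–Satterthwaite df ≈ 77.89
Two-sided p-value ≈ 0.005
Since p ≈ 0.005 < α = 0.05, reject H0; the evidence is statistically significant.

-2.9224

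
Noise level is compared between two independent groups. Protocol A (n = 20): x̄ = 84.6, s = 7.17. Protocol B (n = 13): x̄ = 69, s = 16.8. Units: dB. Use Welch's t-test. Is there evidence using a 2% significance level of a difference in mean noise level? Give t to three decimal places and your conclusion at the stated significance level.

t = 3.166; reject H0

Let group 1 = protocol A, group 2 = protocol B. H0: μ_1 = μ_2; H1: μ_1 ≠ μ_2 (Welch's two-sample t-test, two-sided).
t = (x̄_1 − x̄_2)/√(s_1²/n_1 + s_2²/n_2) = (84.6 − 69)/√(7.17²/20 + 16.8²/13) = 3.166
Welch–Satterthwaite df ≈ 14.88
Two-sided p-value ≈ 0.006
Since p ≈ 0.006 < α = 0.02, reject H0; the evidence is statistically significant.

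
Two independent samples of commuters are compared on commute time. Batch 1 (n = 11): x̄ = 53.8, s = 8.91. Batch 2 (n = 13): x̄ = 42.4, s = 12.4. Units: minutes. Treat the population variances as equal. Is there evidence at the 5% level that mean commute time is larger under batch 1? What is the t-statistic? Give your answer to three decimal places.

Let group 1 = batch 1, group 2 = batch 2. H0: μ_1 = μ_2; H1: μ_1 > μ_2 (two-sample pooled-variance t-test, right-tailed).
s_p² = [(11−1)·8.91² + (13−1)·12.4²]/(11+13−2) = 119.955
t = (53.8 − 42.4)/√[119.955·(1/11 + 1/13)] = 2.541
df = n₁ + n₂ − 2 = 22
p-value = P(T ≥ 2.541) ≈ 0.009
Since p ≈ 0.009 < α = 0.05, reject H0; the evidence is statistically significant.

2.541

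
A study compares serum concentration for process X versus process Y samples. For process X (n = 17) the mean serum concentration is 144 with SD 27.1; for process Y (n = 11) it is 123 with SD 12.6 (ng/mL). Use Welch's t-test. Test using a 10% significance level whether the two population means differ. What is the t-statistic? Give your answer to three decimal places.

2.766

Let group 1 = process X, group 2 = process Y. H0: μ_1 = μ_2; H1: μ_1 ≠ μ_2 (Welch's two-sample t-test, two-sided).
t = (x̄_1 − x̄_2)/√(s_1²/n_1 + s_2²/n_2) = (144 − 123)/√(27.1²/17 + 12.6²/11) = 2.766
Welch–Satterthwaite df ≈ 24.16
Two-sided p-value ≈ 0.0107
Since p ≈ 0.0107 < α = 0.1, reject H0; the data support H1.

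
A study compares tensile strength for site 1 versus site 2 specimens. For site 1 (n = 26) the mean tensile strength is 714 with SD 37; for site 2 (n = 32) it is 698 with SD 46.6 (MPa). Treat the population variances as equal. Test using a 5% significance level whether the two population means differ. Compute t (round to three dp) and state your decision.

Let group 1 = site 1, group 2 = site 2. H0: μ_1 = μ_2; H1: μ_1 ≠ μ_2 (two-sample pooled-variance t-test, two-sided).
s_p² = [(26−1)·37² + (32−1)·46.6²]/(26+32−2) = 1813.27
t = (714 − 698)/√[1813.27·(1/26 + 1/32)] = 1.423
df = n₁ + n₂ − 2 = 56
Two-sided p-value ≈ 0.160
Since p ≈ 0.160 > α = 0.05, fail to reject H0; the evidence is not statistically significant.

t = 1.423; fail to reject H0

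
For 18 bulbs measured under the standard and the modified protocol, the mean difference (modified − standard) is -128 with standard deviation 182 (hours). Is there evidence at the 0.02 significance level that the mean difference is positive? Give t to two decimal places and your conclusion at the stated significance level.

t = -2.98; fail to reject H0

H0: μ_d = 0; H1: μ_d > 0 (paired t-test on the differences, right-tailed).
t = d̄/(s_d/√n) = -128/(182/√18) = -2.98
df = n − 1 = 17
p-value = P(T ≥ -2.98) ≈ 0.996
Since p ≈ 0.996 > α = 0.02, fail to reject H0; the evidence is not statistically significant.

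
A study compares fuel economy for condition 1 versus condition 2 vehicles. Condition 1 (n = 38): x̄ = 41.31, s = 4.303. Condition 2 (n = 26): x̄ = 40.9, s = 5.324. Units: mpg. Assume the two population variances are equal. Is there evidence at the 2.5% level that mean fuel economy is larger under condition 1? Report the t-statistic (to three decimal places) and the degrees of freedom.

Let group 1 = condition 1, group 2 = condition 2. H0: μ_1 = μ_2; H1: μ_1 > μ_2 (two-sample pooled-variance t-test, right-tailed).
s_p² = [(38−1)·4.303² + (26−1)·5.324²]/(38+26−2) = 22.4792
t = (41.31 − 40.9)/√[22.4792·(1/38 + 1/26)] = 0.340
df = n₁ + n₂ − 2 = 62
p-value = P(T ≥ 0.340) ≈ 0.3676
Since p ≈ 0.3676 > α = 0.025, fail to reject H0; the evidence is not statistically significant.

t = 0.340, df = 62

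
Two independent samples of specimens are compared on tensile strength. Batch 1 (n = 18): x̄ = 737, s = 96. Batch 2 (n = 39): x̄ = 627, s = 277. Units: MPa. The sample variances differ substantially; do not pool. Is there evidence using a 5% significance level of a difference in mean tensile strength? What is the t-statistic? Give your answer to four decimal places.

Let group 1 = batch 1, group 2 = batch 2. H0: μ_1 = μ_2; H1: μ_1 ≠ μ_2 (Welch's two-sample t-test, two-sided).
t = (x̄_1 − x̄_2)/√(s_1²/n_1 + s_2²/n_2) = (737 − 627)/√(96²/18 + 277²/39) = 2.2091
Welch–Satterthwaite df ≈ 52.42
Two-sided p-value ≈ 0.0316
Since p ≈ 0.0316 < α = 0.05, reject H0; the data support H1.

2.2091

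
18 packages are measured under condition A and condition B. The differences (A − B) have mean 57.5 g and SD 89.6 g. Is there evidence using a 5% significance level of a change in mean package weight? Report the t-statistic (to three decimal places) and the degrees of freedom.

H0: μ_d = 0; H1: μ_d ≠ 0 (paired t-test on the differences, two-sided).
t = d̄/(s_d/√n) = 57.5/(89.6/√18) = 2.723
df = n − 1 = 17
Two-sided p-value ≈ 0.0145
Since p ≈ 0.0145 < α = 0.05, reject H0; the evidence is statistically significant.

t = 2.723, df = 17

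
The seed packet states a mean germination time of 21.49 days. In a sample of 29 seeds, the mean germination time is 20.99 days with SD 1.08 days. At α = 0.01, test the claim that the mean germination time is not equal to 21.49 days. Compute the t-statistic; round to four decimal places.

-2.4931

H0: μ = 21.49; H1: μ ≠ 21.49 (one-sample t-test, two-sided).
t = (x̄ − μ₀)/(s/√n) = (20.99 − 21.49)/(1.08/√29) = -2.4931
df = n − 1 = 28
Two-sided p-value ≈ 0.019
Since p ≈ 0.019 > α = 0.01, fail to reject H0; the data do not provide sufficient evidence against H0.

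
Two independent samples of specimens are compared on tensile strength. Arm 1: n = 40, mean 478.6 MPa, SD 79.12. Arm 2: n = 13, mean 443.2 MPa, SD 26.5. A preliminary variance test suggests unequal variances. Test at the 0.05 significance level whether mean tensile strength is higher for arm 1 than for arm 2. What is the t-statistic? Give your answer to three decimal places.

Let group 1 = arm 1, group 2 = arm 2. H0: μ_1 = μ_2; H1: μ_1 > μ_2 (Welch's two-sample t-test, right-tailed).
t = (x̄_1 − x̄_2)/√(s_1²/n_1 + s_2²/n_2) = (478.6 − 443.2)/√(79.12²/40 + 26.5²/13) = 2.440
Welch–Satterthwaite df ≈ 50.87
p-value = P(T ≥ 2.440) ≈ 0.0091
Since p ≈ 0.0091 < α = 0.05, reject H0; the data support H1.

2.440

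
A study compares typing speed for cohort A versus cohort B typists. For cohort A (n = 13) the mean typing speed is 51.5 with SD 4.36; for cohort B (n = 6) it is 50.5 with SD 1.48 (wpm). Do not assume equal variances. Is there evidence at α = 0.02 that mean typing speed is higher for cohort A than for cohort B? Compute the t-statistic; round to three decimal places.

Let group 1 = cohort A, group 2 = cohort B. H0: μ_1 = μ_2; H1: μ_1 > μ_2 (Welch's two-sample t-test, right-tailed).
t = (x̄_1 − x̄_2)/√(s_1²/n_1 + s_2²/n_2) = (51.5 − 50.5)/√(4.36²/13 + 1.48²/6) = 0.740
Welch–Satterthwaite df ≈ 16.30
p-value = P(T ≥ 0.740) ≈ 0.2350
Since p ≈ 0.2350 > α = 0.02, fail to reject H0; the data do not provide sufficient evidence against H0.

0.740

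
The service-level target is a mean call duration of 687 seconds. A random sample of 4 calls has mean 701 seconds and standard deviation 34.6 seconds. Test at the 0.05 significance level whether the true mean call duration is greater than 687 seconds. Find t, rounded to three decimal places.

0.809

H0: μ = 687; H1: μ > 687 (one-sample t-test, right-tailed).
t = (x̄ − μ₀)/(s/√n) = (701 − 687)/(34.6/√4) = 0.809
df = n − 1 = 3
p-value = P(T ≥ 0.809) ≈ 0.2388
Since p ≈ 0.2388 > α = 0.05, fail to reject H0; the evidence is not statistically significant.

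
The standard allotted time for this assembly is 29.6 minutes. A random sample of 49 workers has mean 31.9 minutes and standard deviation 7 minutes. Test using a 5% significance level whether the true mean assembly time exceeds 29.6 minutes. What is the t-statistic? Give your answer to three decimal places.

2.300

H0: μ = 29.6; H1: μ > 29.6 (one-sample t-test, right-tailed).
t = (x̄ − μ₀)/(s/√n) = (31.9 − 29.6)/(7/√49) = 2.300
df = n − 1 = 48
p-value = P(T ≥ 2.300) ≈ 0.013
Since p ≈ 0.013 < α = 0.05, reject H0; the data support H1.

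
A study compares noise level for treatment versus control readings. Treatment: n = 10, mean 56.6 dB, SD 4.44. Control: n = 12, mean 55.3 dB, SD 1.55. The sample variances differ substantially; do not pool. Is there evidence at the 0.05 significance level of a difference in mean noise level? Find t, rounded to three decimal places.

Let group 1 = treatment, group 2 = control. H0: μ_1 = μ_2; H1: μ_1 ≠ μ_2 (Welch's two-sample t-test, two-sided).
t = (x̄_1 − x̄_2)/√(s_1²/n_1 + s_2²/n_2) = (56.6 − 55.3)/√(4.44²/10 + 1.55²/12) = 0.882
Welch–Satterthwaite df ≈ 10.83
Two-sided p-value ≈ 0.3968
Since p ≈ 0.3968 > α = 0.05, fail to reject H0; the evidence is not statistically significant.

0.882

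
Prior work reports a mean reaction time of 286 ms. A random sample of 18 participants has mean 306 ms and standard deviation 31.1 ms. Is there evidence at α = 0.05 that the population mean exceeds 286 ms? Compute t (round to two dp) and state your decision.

H0: μ = 286; H1: μ > 286 (one-sample t-test, right-tailed).
t = (x̄ − μ₀)/(s/√n) = (306 − 286)/(31.1/√18) = 2.73
df = n − 1 = 17
p-value = P(T ≥ 2.73) ≈ 0.007
Since p ≈ 0.007 < α = 0.05, reject H0; the evidence is statistically significant.

t = 2.73; reject H0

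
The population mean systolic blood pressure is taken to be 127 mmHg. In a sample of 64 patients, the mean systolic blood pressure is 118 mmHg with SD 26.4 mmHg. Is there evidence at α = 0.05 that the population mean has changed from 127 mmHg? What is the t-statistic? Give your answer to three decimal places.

H0: μ = 127; H1: μ ≠ 127 (one-sample t-test, two-sided).
t = (x̄ − μ₀)/(s/√n) = (118 − 127)/(26.4/√64) = -2.727
df = n − 1 = 63
Two-sided p-value ≈ 0.0083
Since p ≈ 0.0083 < α = 0.05, reject H0; the evidence is statistically significant.

-2.727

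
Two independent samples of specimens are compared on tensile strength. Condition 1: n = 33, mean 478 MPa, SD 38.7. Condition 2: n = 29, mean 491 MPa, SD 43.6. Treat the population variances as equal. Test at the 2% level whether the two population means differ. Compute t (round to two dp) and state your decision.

Let group 1 = condition 1, group 2 = condition 2. H0: μ_1 = μ_2; H1: μ_1 ≠ μ_2 (two-sample pooled-variance t-test, two-sided).
s_p² = [(33−1)·38.7² + (29−1)·43.6²]/(33+29−2) = 1685.88
t = (478 − 491)/√[1685.88·(1/33 + 1/29)] = -1.24
df = n₁ + n₂ − 2 = 60
Two-sided p-value ≈ 0.218
Since p ≈ 0.218 > α = 0.02, fail to reject H0; the data do not provide sufficient evidence against H0.

t = -1.24; fail to reject H0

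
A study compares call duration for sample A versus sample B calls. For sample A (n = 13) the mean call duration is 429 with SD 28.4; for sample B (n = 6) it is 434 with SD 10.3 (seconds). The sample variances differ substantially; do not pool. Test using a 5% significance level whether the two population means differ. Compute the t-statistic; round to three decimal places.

Let group 1 = sample A, group 2 = sample B. H0: μ_1 = μ_2; H1: μ_1 ≠ μ_2 (Welch's two-sample t-test, two-sided).
t = (x̄_1 − x̄_2)/√(s_1²/n_1 + s_2²/n_2) = (429 − 434)/√(28.4²/13 + 10.3²/6) = -0.560
Welch–Satterthwaite df ≈ 16.58
Two-sided p-value ≈ 0.5830
Since p ≈ 0.5830 > α = 0.05, fail to reject H0; the evidence is not statistically significant.

-0.560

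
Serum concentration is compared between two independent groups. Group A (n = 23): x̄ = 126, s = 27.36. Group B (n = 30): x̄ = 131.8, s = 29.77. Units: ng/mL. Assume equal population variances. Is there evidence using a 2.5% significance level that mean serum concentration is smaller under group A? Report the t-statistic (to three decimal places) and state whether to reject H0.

t = -0.728; fail to reject H0

Let group 1 = group A, group 2 = group B. H0: μ_1 = μ_2; H1: μ_1 < μ_2 (two-sample pooled-variance t-test, left-tailed).
s_p² = [(23−1)·27.36² + (30−1)·29.77²]/(23+30−2) = 826.86
t = (126 − 131.8)/√[826.86·(1/23 + 1/30)] = -0.728
df = n₁ + n₂ − 2 = 51
p-value = P(T ≤ -0.728) ≈ 0.235
Since p ≈ 0.235 > α = 0.025, fail to reject H0; the evidence is not statistically significant.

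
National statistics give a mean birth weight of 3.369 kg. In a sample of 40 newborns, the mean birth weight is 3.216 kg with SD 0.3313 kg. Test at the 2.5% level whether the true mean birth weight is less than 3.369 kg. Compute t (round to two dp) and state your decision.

H0: μ = 3.369; H1: μ < 3.369 (one-sample t-test, left-tailed).
t = (x̄ − μ₀)/(s/√n) = (3.216 − 3.369)/(0.3313/√40) = -2.92
df = n − 1 = 39
p-value = P(T ≤ -2.92) ≈ 0.0029
Since p ≈ 0.0029 < α = 0.025, reject H0; the data support H1.

t = -2.92; reject H0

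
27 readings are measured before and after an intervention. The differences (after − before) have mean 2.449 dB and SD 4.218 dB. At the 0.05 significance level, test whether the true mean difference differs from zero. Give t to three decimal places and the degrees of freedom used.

t = 3.017, df = 26

H0: μ_d = 0; H1: μ_d ≠ 0 (paired t-test on the differences, two-sided).
t = d̄/(s_d/√n) = 2.449/(4.218/√27) = 3.017
df = n − 1 = 26
Two-sided p-value ≈ 0.0056
Since p ≈ 0.0056 < α = 0.05, reject H0; the data support H1.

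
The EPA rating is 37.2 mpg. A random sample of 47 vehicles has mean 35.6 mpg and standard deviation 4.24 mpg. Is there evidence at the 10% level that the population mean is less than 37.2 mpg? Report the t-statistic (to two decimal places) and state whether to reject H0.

t = -2.59; reject H0

H0: μ = 37.2; H1: μ < 37.2 (one-sample t-test, left-tailed).
t = (x̄ − μ₀)/(s/√n) = (35.6 − 37.2)/(4.24/√47) = -2.59
df = n − 1 = 46
p-value = P(T ≤ -2.59) ≈ 0.0065
Since p ≈ 0.0065 < α = 0.1, reject H0; the evidence is statistically significant.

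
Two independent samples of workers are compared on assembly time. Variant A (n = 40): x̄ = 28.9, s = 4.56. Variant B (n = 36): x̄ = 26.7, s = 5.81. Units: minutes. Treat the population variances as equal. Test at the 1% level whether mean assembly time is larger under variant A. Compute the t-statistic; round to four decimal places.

1.8455

Let group 1 = variant A, group 2 = variant B. H0: μ_1 = μ_2; H1: μ_1 > μ_2 (two-sample pooled-variance t-test, right-tailed).
s_p² = [(40−1)·4.56² + (36−1)·5.81²]/(40+36−2) = 26.9245
t = (28.9 − 26.7)/√[26.9245·(1/40 + 1/36)] = 1.8455
df = n₁ + n₂ − 2 = 74
p-value = P(T ≥ 1.8455) ≈ 0.0345
Since p ≈ 0.0345 > α = 0.01, fail to reject H0; the data do not provide sufficient evidence against H0.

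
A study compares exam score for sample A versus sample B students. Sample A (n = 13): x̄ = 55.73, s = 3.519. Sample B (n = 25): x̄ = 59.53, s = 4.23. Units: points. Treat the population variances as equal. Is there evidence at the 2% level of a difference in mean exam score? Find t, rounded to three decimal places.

-2.773

Let group 1 = sample A, group 2 = sample B. H0: μ_1 = μ_2; H1: μ_1 ≠ μ_2 (two-sample pooled-variance t-test, two-sided).
s_p² = [(13−1)·3.519² + (25−1)·4.23²]/(13+25−2) = 16.0564
t = (55.73 − 59.53)/√[16.0564·(1/13 + 1/25)] = -2.773
df = n₁ + n₂ − 2 = 36
Two-sided p-value ≈ 0.0087
Since p ≈ 0.0087 < α = 0.02, reject H0; the evidence is statistically significant.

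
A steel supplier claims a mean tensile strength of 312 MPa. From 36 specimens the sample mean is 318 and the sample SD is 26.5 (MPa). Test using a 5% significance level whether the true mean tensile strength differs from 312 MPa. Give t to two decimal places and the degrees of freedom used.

t = 1.36, df = 35

H0: μ = 312; H1: μ ≠ 312 (one-sample t-test, two-sided).
t = (x̄ − μ₀)/(s/√n) = (318 − 312)/(26.5/√36) = 1.36
df = n − 1 = 35
Two-sided p-value ≈ 0.1830
Since p ≈ 0.1830 > α = 0.05, fail to reject H0; the evidence is not statistically significant.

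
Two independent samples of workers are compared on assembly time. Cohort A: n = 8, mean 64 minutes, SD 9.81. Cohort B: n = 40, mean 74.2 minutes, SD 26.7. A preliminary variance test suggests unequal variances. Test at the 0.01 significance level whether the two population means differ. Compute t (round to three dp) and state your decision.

Let group 1 = cohort A, group 2 = cohort B. H0: μ_1 = μ_2; H1: μ_1 ≠ μ_2 (Welch's two-sample t-test, two-sided).
t = (x̄_1 − x̄_2)/√(s_1²/n_1 + s_2²/n_2) = (64 − 74.2)/√(9.81²/8 + 26.7²/40) = -1.867
Welch–Satterthwaite df ≈ 30.92
Two-sided p-value ≈ 0.071
Since p ≈ 0.071 > α = 0.01, fail to reject H0; the data do not provide sufficient evidence against H0.

t = -1.867; fail to reject H0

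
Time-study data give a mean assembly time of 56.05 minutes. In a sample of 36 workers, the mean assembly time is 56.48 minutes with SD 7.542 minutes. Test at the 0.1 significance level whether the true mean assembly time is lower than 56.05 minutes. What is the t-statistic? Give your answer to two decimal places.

0.34

H0: μ = 56.05; H1: μ < 56.05 (one-sample t-test, left-tailed).
t = (x̄ − μ₀)/(s/√n) = (56.48 − 56.05)/(7.542/√36) = 0.34
df = n − 1 = 35
p-value = P(T ≤ 0.34) ≈ 0.633
Since p ≈ 0.633 > α = 0.1, fail to reject H0; the evidence is not statistically significant.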